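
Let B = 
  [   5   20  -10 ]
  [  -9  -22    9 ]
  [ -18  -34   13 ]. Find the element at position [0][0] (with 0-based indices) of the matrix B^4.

Characteristic polynomial: t^3 + 4t^2 - 25t - 100 = (t - 5)(t + 4)(t + 5), so the eigenvalues are -5, -4, 5.
t=-4: eigenvector (0, 1, 2).
t=5: eigenvector (1, -1, -2).
t=-5: eigenvector (1, 0, 1).
P = [[0, 1, 1], [1, -1, 0], [2, -2, 1]], D = diag(-4, 5, -5), P⁻¹ = [[1, 3, -1], [1, 2, -1], [0, -2, 1]].
B⁴ = P·diag(256, 625, 625)·P⁻¹ = [[625, 0, 0], [-369, -482, 369], [-738, -2214, 1363]].
The requested entry is 625.

625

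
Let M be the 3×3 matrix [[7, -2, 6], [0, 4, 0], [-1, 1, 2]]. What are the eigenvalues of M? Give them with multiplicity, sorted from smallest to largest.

4, 4, 5

Characteristic polynomial: p(μ) = μ^3 - 13μ^2 + 56μ - 80 = (μ - 5)(μ - 4)^2.
Roots (with multiplicity): 4, 4, 5.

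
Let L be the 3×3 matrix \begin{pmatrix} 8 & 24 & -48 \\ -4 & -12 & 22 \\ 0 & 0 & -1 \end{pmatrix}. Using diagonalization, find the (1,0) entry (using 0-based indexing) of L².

Characteristic polynomial: t^3 + 5t^2 + 4t = t(t + 1)(t + 4), so the eigenvalues are -4, -1, 0.
t=-1: eigenvector (0, 2, 1).
t=-4: eigenvector (-2, 1, 0).
t=0: eigenvector (3, -1, 0).
P = [[0, -2, 3], [2, 1, -1], [1, 0, 0]], D = diag(-1, -4, 0), P⁻¹ = [[0, 0, 1], [1, 3, -6], [1, 2, -4]].
L² = P·diag(1, 16, 0)·P⁻¹ = [[-32, -96, 192], [16, 48, -94], [0, 0, 1]].
The requested entry is 16.

16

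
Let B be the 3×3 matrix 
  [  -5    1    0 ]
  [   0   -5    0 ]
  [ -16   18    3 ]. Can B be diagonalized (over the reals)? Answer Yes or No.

No

Characteristic polynomial: p(μ) = μ^3 + 7μ^2 - 5μ - 75 = (μ - 3)(μ + 5)^2.
μ = -5 has algebraic multiplicity 2; rank(B + 5I) = 2, so geometric multiplicity = 1.
Geometric multiplicity < algebraic multiplicity, so B is not diagonalizable.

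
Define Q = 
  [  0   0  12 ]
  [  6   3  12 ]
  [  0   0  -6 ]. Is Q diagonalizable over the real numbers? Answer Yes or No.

Characteristic polynomial: p(λ) = λ^3 + 3λ^2 - 18λ = λ(λ - 3)(λ + 6).
All 3 eigenvalues are distinct, so Q is diagonalizable.

Yes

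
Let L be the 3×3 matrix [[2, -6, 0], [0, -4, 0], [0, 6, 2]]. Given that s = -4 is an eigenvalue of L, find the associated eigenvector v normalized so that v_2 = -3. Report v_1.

L + 4I = [[6, -6, 0], [0, 0, 0], [0, 6, 6]].
Solving (L + 4I)v = 0 gives the eigenspace spanned by (-3, -3, 3).
With v_2 = -3, v = (-3, -3, 3), so v_1 = -3.

-3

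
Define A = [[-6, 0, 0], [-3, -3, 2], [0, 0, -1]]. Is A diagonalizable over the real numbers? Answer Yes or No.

Yes

Characteristic polynomial: p(λ) = λ^3 + 10λ^2 + 27λ + 18 = (λ + 1)(λ + 3)(λ + 6).
All 3 eigenvalues are distinct, so A is diagonalizable.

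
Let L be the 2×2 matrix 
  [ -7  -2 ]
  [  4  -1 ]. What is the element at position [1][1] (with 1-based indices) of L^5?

-6007

Characteristic polynomial: λ^2 + 8λ + 15 = (λ + 3)(λ + 5), so the eigenvalues are -5, -3.
λ=-5: eigenvector (-1, 1).
λ=-3: eigenvector (-1, 2).
P = [[-1, -1], [1, 2]], D = diag(-5, -3), P⁻¹ = [[-2, -1], [1, 1]].
L⁵ = P·diag(-3125, -243)·P⁻¹ = [[-6007, -2882], [5764, 2639]].
The requested entry is -6007.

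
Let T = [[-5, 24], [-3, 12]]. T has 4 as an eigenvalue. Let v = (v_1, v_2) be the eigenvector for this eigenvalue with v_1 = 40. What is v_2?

T − 4I = [[-9, 24], [-3, 8]].
Solving (T − 4I)v = 0 gives the eigenspace spanned by (40, 15).
With v_1 = 40, v = (40, 15), so v_2 = 15.

15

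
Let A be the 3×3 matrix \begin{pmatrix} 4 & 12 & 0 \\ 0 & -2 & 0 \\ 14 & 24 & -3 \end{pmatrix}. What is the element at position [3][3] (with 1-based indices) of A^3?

Characteristic polynomial: r^3 + r^2 - 14r - 24 = (r - 4)(r + 2)(r + 3), so the eigenvalues are -3, -2, 4.
r=4: eigenvector (1, 0, 2).
r=-2: eigenvector (-2, 1, -4).
r=-3: eigenvector (0, 0, 1).
P = [[1, -2, 0], [0, 1, 0], [2, -4, 1]], D = diag(4, -2, -3), P⁻¹ = [[1, 2, 0], [0, 1, 0], [-2, 0, 1]].
A³ = P·diag(64, -8, -27)·P⁻¹ = [[64, 144, 0], [0, -8, 0], [182, 288, -27]].
The requested entry is -27.

-27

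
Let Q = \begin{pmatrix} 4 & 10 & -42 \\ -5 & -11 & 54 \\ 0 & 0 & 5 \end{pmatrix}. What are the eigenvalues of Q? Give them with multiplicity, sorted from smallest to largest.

Characteristic polynomial: p(t) = t^3 + 2t^2 - 29t - 30 = (t - 5)(t + 1)(t + 6).
Roots (with multiplicity): -6, -1, 5.

-6, -1, 5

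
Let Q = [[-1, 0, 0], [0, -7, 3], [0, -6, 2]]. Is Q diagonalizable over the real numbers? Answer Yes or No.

Yes

Characteristic polynomial: p(s) = s^3 + 6s^2 + 9s + 4 = (s + 1)^2(s + 4).
s = -1 has algebraic multiplicity 2; rank(Q + 1I) = 1, so geometric multiplicity = 2.
Every eigenvalue has geometric = algebraic multiplicity, so Q is diagonalizable.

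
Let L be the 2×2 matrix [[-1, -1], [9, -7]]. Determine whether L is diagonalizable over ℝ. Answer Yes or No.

No

Characteristic polynomial: p(s) = s^2 + 8s + 16 = (s + 4)^2.
s = -4 has algebraic multiplicity 2; rank(L + 4I) = 1, so geometric multiplicity = 1.
Geometric multiplicity < algebraic multiplicity, so L is not diagonalizable.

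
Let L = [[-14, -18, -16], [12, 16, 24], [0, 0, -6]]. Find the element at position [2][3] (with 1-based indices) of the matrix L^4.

Characteristic polynomial: r^3 + 4r^2 - 20r - 48 = (r - 4)(r + 2)(r + 6), so the eigenvalues are -6, -2, 4.
r=-6: eigenvector (-2, 0, 1).
r=4: eigenvector (-1, 1, 0).
r=-2: eigenvector (3, -2, 0).
P = [[-2, -1, 3], [0, 1, -2], [1, 0, 0]], D = diag(-6, 4, -2), P⁻¹ = [[0, 0, 1], [2, 3, 4], [1, 1, 2]].
L⁴ = P·diag(1296, 256, 16)·P⁻¹ = [[-464, -720, -3520], [480, 736, 960], [0, 0, 1296]].
The requested entry is 960.

960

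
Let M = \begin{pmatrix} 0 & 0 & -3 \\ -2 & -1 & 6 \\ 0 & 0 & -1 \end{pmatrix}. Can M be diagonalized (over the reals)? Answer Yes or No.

Yes

Characteristic polynomial: p(μ) = μ^3 + 2μ^2 + μ = μ(μ + 1)^2.
μ = -1 has algebraic multiplicity 2; rank(M + 1I) = 1, so geometric multiplicity = 2.
Every eigenvalue has geometric = algebraic multiplicity, so M is diagonalizable.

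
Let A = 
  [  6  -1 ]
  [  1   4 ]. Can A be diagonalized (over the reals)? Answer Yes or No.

No

Characteristic polynomial: p(μ) = μ^2 - 10μ + 25 = (μ - 5)^2.
μ = 5 has algebraic multiplicity 2; rank(A − 5I) = 1, so geometric multiplicity = 1.
Geometric multiplicity < algebraic multiplicity, so A is not diagonalizable.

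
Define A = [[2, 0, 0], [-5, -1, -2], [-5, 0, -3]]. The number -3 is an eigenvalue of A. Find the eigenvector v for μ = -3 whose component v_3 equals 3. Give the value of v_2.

3

A + 3I = [[5, 0, 0], [-5, 2, -2], [-5, 0, 0]].
Solving (A + 3I)v = 0 gives the eigenspace spanned by (0, 3, 3).
With v_3 = 3, v = (0, 3, 3), so v_2 = 3.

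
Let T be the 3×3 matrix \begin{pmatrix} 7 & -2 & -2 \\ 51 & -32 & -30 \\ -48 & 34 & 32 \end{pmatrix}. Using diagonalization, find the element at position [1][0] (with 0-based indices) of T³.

Characteristic polynomial: s^3 - 7s^2 + 2s + 40 = (s - 5)(s - 4)(s + 2), so the eigenvalues are -2, 4, 5.
s=5: eigenvector (1, 3, -2).
s=-2: eigenvector (0, 1, -1).
s=4: eigenvector (2, 2, 1).
P = [[1, 0, 2], [3, 1, 2], [-2, -1, 1]], D = diag(5, -2, 4), P⁻¹ = [[3, -2, -2], [-7, 5, 4], [-1, 1, 1]].
T³ = P·diag(125, -8, 64)·P⁻¹ = [[247, -122, -122], [1053, -662, -654], [-870, 604, 596]].
The requested entry is 1053.

1053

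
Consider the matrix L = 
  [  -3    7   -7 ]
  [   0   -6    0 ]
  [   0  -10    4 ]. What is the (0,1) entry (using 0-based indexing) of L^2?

Characteristic polynomial: s^3 + 5s^2 - 18s - 72 = (s - 4)(s + 3)(s + 6), so the eigenvalues are -6, -3, 4.
s=-3: eigenvector (1, 0, 0).
s=-6: eigenvector (0, 1, 1).
s=4: eigenvector (-1, 0, 1).
P = [[1, 0, -1], [0, 1, 0], [0, 1, 1]], D = diag(-3, -6, 4), P⁻¹ = [[1, -1, 1], [0, 1, 0], [0, -1, 1]].
L² = P·diag(9, 36, 16)·P⁻¹ = [[9, 7, -7], [0, 36, 0], [0, 20, 16]].
The requested entry is 7.

7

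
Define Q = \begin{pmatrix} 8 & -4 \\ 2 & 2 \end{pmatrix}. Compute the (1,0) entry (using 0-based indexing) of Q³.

Characteristic polynomial: μ^2 - 10μ + 24 = (μ - 6)(μ - 4), so the eigenvalues are 4, 6.
μ=6: eigenvector (-2, -1).
μ=4: eigenvector (1, 1).
P = [[-2, 1], [-1, 1]], D = diag(6, 4), P⁻¹ = [[-1, 1], [-1, 2]].
Q³ = P·diag(216, 64)·P⁻¹ = [[368, -304], [152, -88]].
The requested entry is 152.

152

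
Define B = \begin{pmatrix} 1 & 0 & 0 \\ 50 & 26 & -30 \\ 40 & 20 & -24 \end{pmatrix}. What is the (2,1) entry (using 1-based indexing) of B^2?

150

Characteristic polynomial: t^3 - 3t^2 - 22t + 24 = (t - 6)(t - 1)(t + 4), so the eigenvalues are -4, 1, 6.
t=1: eigenvector (1, -2, 0).
t=6: eigenvector (0, 3, 2).
t=-4: eigenvector (0, 1, 1).
P = [[1, 0, 0], [-2, 3, 1], [0, 2, 1]], D = diag(1, 6, -4), P⁻¹ = [[1, 0, 0], [2, 1, -1], [-4, -2, 3]].
B² = P·diag(1, 36, 16)·P⁻¹ = [[1, 0, 0], [150, 76, -60], [80, 40, -24]].
The requested entry is 150.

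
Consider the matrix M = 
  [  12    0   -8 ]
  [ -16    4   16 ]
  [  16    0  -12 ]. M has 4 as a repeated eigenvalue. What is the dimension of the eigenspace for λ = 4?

2

M − 4I = [[8, 0, -8], [-16, 0, 16], [16, 0, -16]].
This matrix has rank 1, so its null space has dimension 3 − 1 = 2.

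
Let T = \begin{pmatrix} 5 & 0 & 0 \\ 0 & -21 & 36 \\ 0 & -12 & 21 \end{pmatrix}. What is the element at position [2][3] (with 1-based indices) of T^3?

Characteristic polynomial: λ^3 - 5λ^2 - 9λ + 45 = (λ - 5)(λ - 3)(λ + 3), so the eigenvalues are -3, 3, 5.
λ=5: eigenvector (1, 0, 0).
λ=3: eigenvector (0, -3, -2).
λ=-3: eigenvector (0, 2, 1).
P = [[1, 0, 0], [0, -3, 2], [0, -2, 1]], D = diag(5, 3, -3), P⁻¹ = [[1, 0, 0], [0, 1, -2], [0, 2, -3]].
T³ = P·diag(125, 27, -27)·P⁻¹ = [[125, 0, 0], [0, -189, 324], [0, -108, 189]].
The requested entry is 324.

324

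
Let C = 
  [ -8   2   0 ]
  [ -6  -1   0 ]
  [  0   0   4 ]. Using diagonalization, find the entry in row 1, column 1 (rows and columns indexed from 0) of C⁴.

-851

Characteristic polynomial: μ^3 + 5μ^2 - 16μ - 80 = (μ - 4)(μ + 4)(μ + 5), so the eigenvalues are -5, -4, 4.
μ=4: eigenvector (0, 0, 1).
μ=-5: eigenvector (-2, -3, 0).
μ=-4: eigenvector (1, 2, 0).
P = [[0, -2, 1], [0, -3, 2], [1, 0, 0]], D = diag(4, -5, -4), P⁻¹ = [[0, 0, 1], [-2, 1, 0], [-3, 2, 0]].
C⁴ = P·diag(256, 625, 256)·P⁻¹ = [[1732, -738, 0], [2214, -851, 0], [0, 0, 256]].
The requested entry is -851.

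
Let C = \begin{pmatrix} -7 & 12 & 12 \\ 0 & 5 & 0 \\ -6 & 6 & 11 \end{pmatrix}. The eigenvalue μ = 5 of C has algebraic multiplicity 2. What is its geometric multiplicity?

2

C − 5I = [[-12, 12, 12], [0, 0, 0], [-6, 6, 6]].
This matrix has rank 1, so its null space has dimension 3 − 1 = 2.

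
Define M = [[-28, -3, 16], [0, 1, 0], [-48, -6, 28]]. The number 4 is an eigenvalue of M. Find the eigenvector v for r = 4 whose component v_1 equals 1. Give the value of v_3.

M − 4I = [[-32, -3, 16], [0, -3, 0], [-48, -6, 24]].
Solving (M − 4I)v = 0 gives the eigenspace spanned by (1, 0, 2).
With v_1 = 1, v = (1, 0, 2), so v_3 = 2.

2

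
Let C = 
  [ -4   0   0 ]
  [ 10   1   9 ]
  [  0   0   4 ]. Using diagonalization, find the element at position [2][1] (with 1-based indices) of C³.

130

Characteristic polynomial: s^3 - s^2 - 16s + 16 = (s - 4)(s - 1)(s + 4), so the eigenvalues are -4, 1, 4.
s=-4: eigenvector (1, -2, 0).
s=1: eigenvector (0, 1, 0).
s=4: eigenvector (0, 3, 1).
P = [[1, 0, 0], [-2, 1, 3], [0, 0, 1]], D = diag(-4, 1, 4), P⁻¹ = [[1, 0, 0], [2, 1, -3], [0, 0, 1]].
C³ = P·diag(-64, 1, 64)·P⁻¹ = [[-64, 0, 0], [130, 1, 189], [0, 0, 64]].
The requested entry is 130.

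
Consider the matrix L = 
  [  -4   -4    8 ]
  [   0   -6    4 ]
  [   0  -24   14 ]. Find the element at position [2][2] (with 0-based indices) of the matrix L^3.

Characteristic polynomial: λ^3 - 4λ^2 - 20λ + 48 = (λ - 6)(λ - 2)(λ + 4), so the eigenvalues are -4, 2, 6.
λ=2: eigenvector (2, 1, 2).
λ=-4: eigenvector (1, 0, 0).
λ=6: eigenvector (2, 1, 3).
P = [[2, 1, 2], [1, 0, 1], [2, 0, 3]], D = diag(2, -4, 6), P⁻¹ = [[0, 3, -1], [1, -2, 0], [0, -2, 1]].
L³ = P·diag(8, -64, 216)·P⁻¹ = [[-64, -688, 416], [0, -408, 208], [0, -1248, 632]].
The requested entry is 632.

632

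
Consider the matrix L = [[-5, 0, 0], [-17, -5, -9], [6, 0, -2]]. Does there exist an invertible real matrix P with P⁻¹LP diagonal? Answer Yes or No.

Characteristic polynomial: p(λ) = λ^3 + 12λ^2 + 45λ + 50 = (λ + 2)(λ + 5)^2.
λ = -5 has algebraic multiplicity 2; rank(L + 5I) = 2, so geometric multiplicity = 1.
Geometric multiplicity < algebraic multiplicity, so L is not diagonalizable.

No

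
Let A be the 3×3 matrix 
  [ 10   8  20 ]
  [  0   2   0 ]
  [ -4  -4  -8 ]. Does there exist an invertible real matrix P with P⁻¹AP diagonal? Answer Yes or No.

Characteristic polynomial: p(μ) = μ^3 - 4μ^2 + 4μ = μ(μ - 2)^2.
μ = 2 has algebraic multiplicity 2; rank(A − 2I) = 1, so geometric multiplicity = 2.
Every eigenvalue has geometric = algebraic multiplicity, so A is diagonalizable.

Yes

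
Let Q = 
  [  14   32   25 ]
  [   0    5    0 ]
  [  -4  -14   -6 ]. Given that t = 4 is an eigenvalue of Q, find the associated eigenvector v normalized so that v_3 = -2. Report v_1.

Q − 4I = [[10, 32, 25], [0, 1, 0], [-4, -14, -10]].
Solving (Q − 4I)v = 0 gives the eigenspace spanned by (5, 0, -2).
With v_3 = -2, v = (5, 0, -2), so v_1 = 5.

5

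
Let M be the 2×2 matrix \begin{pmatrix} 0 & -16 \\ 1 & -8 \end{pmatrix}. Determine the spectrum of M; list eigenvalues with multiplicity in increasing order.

-4, -4

Characteristic polynomial: p(t) = t^2 + 8t + 16 = (t + 4)^2.
Roots (with multiplicity): -4, -4.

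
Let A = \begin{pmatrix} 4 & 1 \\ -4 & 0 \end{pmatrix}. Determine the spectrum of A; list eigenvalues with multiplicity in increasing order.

2, 2

Characteristic polynomial: p(t) = t^2 - 4t + 4 = (t - 2)^2.
Roots (with multiplicity): 2, 2.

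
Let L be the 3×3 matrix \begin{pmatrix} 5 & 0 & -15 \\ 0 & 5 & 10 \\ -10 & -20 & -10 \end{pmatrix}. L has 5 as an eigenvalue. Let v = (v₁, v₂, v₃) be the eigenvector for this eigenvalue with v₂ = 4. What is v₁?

L − 5I = [[0, 0, -15], [0, 0, 10], [-10, -20, -15]].
Solving (L − 5I)v = 0 gives the eigenspace spanned by (-8, 4, 0).
With v₂ = 4, v = (-8, 4, 0), so v₁ = -8.

-8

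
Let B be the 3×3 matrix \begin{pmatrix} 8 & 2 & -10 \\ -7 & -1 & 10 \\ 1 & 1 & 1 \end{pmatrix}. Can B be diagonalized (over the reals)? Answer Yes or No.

Characteristic polynomial: p(t) = t^3 - 8t^2 + 13t - 6 = (t - 6)(t - 1)^2.
t = 1 has algebraic multiplicity 2; rank(B − 1I) = 2, so geometric multiplicity = 1.
Geometric multiplicity < algebraic multiplicity, so B is not diagonalizable.

No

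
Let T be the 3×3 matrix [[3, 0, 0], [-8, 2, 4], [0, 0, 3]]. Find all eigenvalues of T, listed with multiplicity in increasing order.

2, 3, 3

Characteristic polynomial: p(r) = r^3 - 8r^2 + 21r - 18 = (r - 3)^2(r - 2).
Roots (with multiplicity): 2, 3, 3.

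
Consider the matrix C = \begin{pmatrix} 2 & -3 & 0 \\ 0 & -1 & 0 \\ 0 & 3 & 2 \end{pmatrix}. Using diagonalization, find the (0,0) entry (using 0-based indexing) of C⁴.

16

Characteristic polynomial: r^3 - 3r^2 + 4 = (r - 2)^2(r + 1), so the eigenvalues are -1, 2, 2.
r=2: eigenvector (1, 0, 0).
r=-1: eigenvector (1, 1, -1).
r=2: eigenvector (0, 0, 1).
P = [[1, 1, 0], [0, 1, 0], [0, -1, 1]], D = diag(2, -1, 2), P⁻¹ = [[1, -1, 0], [0, 1, 0], [0, 1, 1]].
C⁴ = P·diag(16, 1, 16)·P⁻¹ = [[16, -15, 0], [0, 1, 0], [0, 15, 16]].
The requested entry is 16.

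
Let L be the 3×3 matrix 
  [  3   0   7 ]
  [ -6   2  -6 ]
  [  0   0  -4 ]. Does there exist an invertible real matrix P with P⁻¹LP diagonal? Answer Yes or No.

Characteristic polynomial: p(t) = t^3 - t^2 - 14t + 24 = (t - 3)(t - 2)(t + 4).
All 3 eigenvalues are distinct, so L is diagonalizable.

Yes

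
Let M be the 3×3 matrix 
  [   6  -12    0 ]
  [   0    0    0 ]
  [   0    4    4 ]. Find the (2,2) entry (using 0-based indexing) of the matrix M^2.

Characteristic polynomial: s^3 - 10s^2 + 24s = s(s - 6)(s - 4), so the eigenvalues are 0, 4, 6.
s=4: eigenvector (0, 0, 1).
s=0: eigenvector (2, 1, -1).
s=6: eigenvector (1, 0, 0).
P = [[0, 2, 1], [0, 1, 0], [1, -1, 0]], D = diag(4, 0, 6), P⁻¹ = [[0, 1, 1], [0, 1, 0], [1, -2, 0]].
M² = P·diag(16, 0, 36)·P⁻¹ = [[36, -72, 0], [0, 0, 0], [0, 16, 16]].
The requested entry is 16.

16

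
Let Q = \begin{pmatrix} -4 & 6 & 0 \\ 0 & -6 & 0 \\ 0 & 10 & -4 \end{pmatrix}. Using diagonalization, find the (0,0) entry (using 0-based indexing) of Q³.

Characteristic polynomial: t^3 + 14t^2 + 64t + 96 = (t + 4)^2(t + 6), so the eigenvalues are -6, -4, -4.
t=-6: eigenvector (-3, 1, -5).
t=-4: eigenvector (-3, 0, -5).
t=-4: eigenvector (2, 0, 3).
P = [[-3, -3, 2], [1, 0, 0], [-5, -5, 3]], D = diag(-6, -4, -4), P⁻¹ = [[0, 1, 0], [3, -1, -2], [5, 0, -3]].
Q³ = P·diag(-216, -64, -64)·P⁻¹ = [[-64, 456, 0], [0, -216, 0], [0, 760, -64]].
The requested entry is -64.

-64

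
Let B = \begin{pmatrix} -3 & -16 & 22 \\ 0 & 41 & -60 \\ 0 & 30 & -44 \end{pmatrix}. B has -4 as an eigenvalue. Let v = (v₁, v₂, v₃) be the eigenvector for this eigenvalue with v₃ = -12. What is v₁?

B + 4I = [[1, -16, 22], [0, 45, -60], [0, 30, -40]].
Solving (B + 4I)v = 0 gives the eigenspace spanned by (8, -16, -12).
With v₃ = -12, v = (8, -16, -12), so v₁ = 8.

8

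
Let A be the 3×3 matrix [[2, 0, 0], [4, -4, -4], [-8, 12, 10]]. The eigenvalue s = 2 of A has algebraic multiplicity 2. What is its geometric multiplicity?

2

A − 2I = [[0, 0, 0], [4, -6, -4], [-8, 12, 8]].
This matrix has rank 1, so its null space has dimension 3 − 1 = 2.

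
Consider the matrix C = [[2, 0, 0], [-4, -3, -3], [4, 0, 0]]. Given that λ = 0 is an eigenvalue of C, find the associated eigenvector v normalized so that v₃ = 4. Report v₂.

C = [[2, 0, 0], [-4, -3, -3], [4, 0, 0]].
Solving (C)v = 0 gives the eigenspace spanned by (0, -4, 4).
With v₃ = 4, v = (0, -4, 4), so v₂ = -4.

-4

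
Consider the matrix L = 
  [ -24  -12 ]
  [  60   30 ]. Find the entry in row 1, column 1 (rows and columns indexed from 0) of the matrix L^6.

233280

Characteristic polynomial: μ^2 - 6μ = μ(μ - 6), so the eigenvalues are 0, 6.
μ=0: eigenvector (1, -2).
μ=6: eigenvector (-2, 5).
P = [[1, -2], [-2, 5]], D = diag(0, 6), P⁻¹ = [[5, 2], [2, 1]].
L⁶ = P·diag(0, 46656)·P⁻¹ = [[-186624, -93312], [466560, 233280]].
The requested entry is 233280.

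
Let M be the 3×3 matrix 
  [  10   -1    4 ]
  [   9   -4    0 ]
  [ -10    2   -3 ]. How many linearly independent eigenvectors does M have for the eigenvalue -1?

M + 1I = [[11, -1, 4], [9, -3, 0], [-10, 2, -2]].
This matrix has rank 2, so its null space has dimension 3 − 2 = 1.

1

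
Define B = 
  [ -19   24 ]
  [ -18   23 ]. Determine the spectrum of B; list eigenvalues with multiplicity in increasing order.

Characteristic polynomial: p(r) = r^2 - 4r - 5 = (r - 5)(r + 1).
Roots (with multiplicity): -1, 5.

-1, 5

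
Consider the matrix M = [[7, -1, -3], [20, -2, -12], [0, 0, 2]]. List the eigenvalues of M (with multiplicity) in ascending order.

Characteristic polynomial: p(μ) = μ^3 - 7μ^2 + 16μ - 12 = (μ - 3)(μ - 2)^2.
Roots (with multiplicity): 2, 2, 3.

2, 2, 3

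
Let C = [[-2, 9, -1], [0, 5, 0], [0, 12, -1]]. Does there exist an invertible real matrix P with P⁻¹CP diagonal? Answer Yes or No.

Yes

Characteristic polynomial: p(t) = t^3 - 2t^2 - 13t - 10 = (t - 5)(t + 1)(t + 2).
All 3 eigenvalues are distinct, so C is diagonalizable.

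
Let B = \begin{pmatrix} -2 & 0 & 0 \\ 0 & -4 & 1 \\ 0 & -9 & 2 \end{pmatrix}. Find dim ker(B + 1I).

1

B + 1I = [[-1, 0, 0], [0, -3, 1], [0, -9, 3]].
This matrix has rank 2, so its null space has dimension 3 − 2 = 1.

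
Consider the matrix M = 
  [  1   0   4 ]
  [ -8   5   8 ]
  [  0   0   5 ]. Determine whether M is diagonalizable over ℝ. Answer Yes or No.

Yes

Characteristic polynomial: p(r) = r^3 - 11r^2 + 35r - 25 = (r - 5)^2(r - 1).
r = 5 has algebraic multiplicity 2; rank(M − 5I) = 1, so geometric multiplicity = 2.
Every eigenvalue has geometric = algebraic multiplicity, so M is diagonalizable.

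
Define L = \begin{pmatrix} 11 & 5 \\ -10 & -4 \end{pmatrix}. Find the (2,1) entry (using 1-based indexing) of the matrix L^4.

-2590

Characteristic polynomial: μ^2 - 7μ + 6 = (μ - 6)(μ - 1), so the eigenvalues are 1, 6.
μ=6: eigenvector (1, -1).
μ=1: eigenvector (-1, 2).
P = [[1, -1], [-1, 2]], D = diag(6, 1), P⁻¹ = [[2, 1], [1, 1]].
L⁴ = P·diag(1296, 1)·P⁻¹ = [[2591, 1295], [-2590, -1294]].
The requested entry is -2590.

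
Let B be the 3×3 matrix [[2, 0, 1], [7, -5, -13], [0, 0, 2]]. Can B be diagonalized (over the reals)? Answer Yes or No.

Characteristic polynomial: p(μ) = μ^3 + μ^2 - 16μ + 20 = (μ - 2)^2(μ + 5).
μ = 2 has algebraic multiplicity 2; rank(B − 2I) = 2, so geometric multiplicity = 1.
Geometric multiplicity < algebraic multiplicity, so B is not diagonalizable.

No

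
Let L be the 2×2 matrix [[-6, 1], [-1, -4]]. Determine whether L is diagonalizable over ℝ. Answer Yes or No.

No

Characteristic polynomial: p(λ) = λ^2 + 10λ + 25 = (λ + 5)^2.
λ = -5 has algebraic multiplicity 2; rank(L + 5I) = 1, so geometric multiplicity = 1.
Geometric multiplicity < algebraic multiplicity, so L is not diagonalizable.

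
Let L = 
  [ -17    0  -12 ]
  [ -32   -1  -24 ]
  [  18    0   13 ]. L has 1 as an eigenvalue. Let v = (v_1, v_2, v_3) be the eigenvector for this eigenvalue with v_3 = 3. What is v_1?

L − 1I = [[-18, 0, -12], [-32, -2, -24], [18, 0, 12]].
Solving (L − 1I)v = 0 gives the eigenspace spanned by (-2, -4, 3).
With v_3 = 3, v = (-2, -4, 3), so v_1 = -2.

-2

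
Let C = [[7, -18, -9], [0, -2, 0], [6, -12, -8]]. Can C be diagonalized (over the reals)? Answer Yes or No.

Characteristic polynomial: p(s) = s^3 + 3s^2 - 4 = (s - 1)(s + 2)^2.
s = -2 has algebraic multiplicity 2; rank(C + 2I) = 1, so geometric multiplicity = 2.
Every eigenvalue has geometric = algebraic multiplicity, so C is diagonalizable.

Yes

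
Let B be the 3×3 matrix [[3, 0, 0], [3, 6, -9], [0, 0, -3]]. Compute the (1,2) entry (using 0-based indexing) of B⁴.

-1215

Characteristic polynomial: μ^3 - 6μ^2 - 9μ + 54 = (μ - 6)(μ - 3)(μ + 3), so the eigenvalues are -3, 3, 6.
μ=3: eigenvector (1, -1, 0).
μ=6: eigenvector (0, 1, 0).
μ=-3: eigenvector (0, 1, 1).
P = [[1, 0, 0], [-1, 1, 1], [0, 0, 1]], D = diag(3, 6, -3), P⁻¹ = [[1, 0, 0], [1, 1, -1], [0, 0, 1]].
B⁴ = P·diag(81, 1296, 81)·P⁻¹ = [[81, 0, 0], [1215, 1296, -1215], [0, 0, 81]].
The requested entry is -1215.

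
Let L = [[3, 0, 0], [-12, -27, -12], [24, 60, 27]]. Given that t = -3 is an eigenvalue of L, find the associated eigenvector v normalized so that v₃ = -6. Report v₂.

L + 3I = [[6, 0, 0], [-12, -24, -12], [24, 60, 30]].
Solving (L + 3I)v = 0 gives the eigenspace spanned by (0, 3, -6).
With v₃ = -6, v = (0, 3, -6), so v₂ = 3.

3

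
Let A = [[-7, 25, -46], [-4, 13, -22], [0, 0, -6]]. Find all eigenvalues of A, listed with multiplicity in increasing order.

Characteristic polynomial: p(r) = r^3 - 27r + 54 = (r - 3)^2(r + 6).
Roots (with multiplicity): -6, 3, 3.

-6, 3, 3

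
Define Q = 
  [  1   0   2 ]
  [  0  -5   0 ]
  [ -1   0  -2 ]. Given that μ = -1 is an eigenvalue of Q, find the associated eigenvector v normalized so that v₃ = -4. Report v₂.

Q + 1I = [[2, 0, 2], [0, -4, 0], [-1, 0, -1]].
Solving (Q + 1I)v = 0 gives the eigenspace spanned by (4, 0, -4).
With v₃ = -4, v = (4, 0, -4), so v₂ = 0.

0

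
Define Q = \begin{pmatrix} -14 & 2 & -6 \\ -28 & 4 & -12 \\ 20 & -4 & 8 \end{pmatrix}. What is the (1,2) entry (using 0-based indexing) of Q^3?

Characteristic polynomial: λ^3 + 2λ^2 - 8λ = λ(λ - 2)(λ + 4), so the eigenvalues are -4, 0, 2.
λ=-4: eigenvector (1, 2, -1).
λ=0: eigenvector (-1, -1, 2).
λ=2: eigenvector (-1, -2, 2).
P = [[1, -1, -1], [2, -1, -2], [-1, 2, 2]], D = diag(-4, 0, 2), P⁻¹ = [[2, 0, 1], [-2, 1, 0], [3, -1, 1]].
Q³ = P·diag(-64, 0, 8)·P⁻¹ = [[-152, 8, -72], [-304, 16, -144], [176, -16, 80]].
The requested entry is -144.

-144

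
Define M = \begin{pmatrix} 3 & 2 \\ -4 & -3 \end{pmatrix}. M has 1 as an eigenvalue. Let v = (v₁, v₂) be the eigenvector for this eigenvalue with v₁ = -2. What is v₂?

M − 1I = [[2, 2], [-4, -4]].
Solving (M − 1I)v = 0 gives the eigenspace spanned by (-2, 2).
With v₁ = -2, v = (-2, 2), so v₂ = 2.

2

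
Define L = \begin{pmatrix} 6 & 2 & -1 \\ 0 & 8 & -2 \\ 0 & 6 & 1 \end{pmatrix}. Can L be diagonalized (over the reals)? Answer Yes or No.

Characteristic polynomial: p(λ) = λ^3 - 15λ^2 + 74λ - 120 = (λ - 6)(λ - 5)(λ - 4).
All 3 eigenvalues are distinct, so L is diagonalizable.

Yes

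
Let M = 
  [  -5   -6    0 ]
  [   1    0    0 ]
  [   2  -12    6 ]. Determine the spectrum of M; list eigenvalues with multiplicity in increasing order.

Characteristic polynomial: p(λ) = λ^3 - λ^2 - 24λ - 36 = (λ - 6)(λ + 2)(λ + 3).
Roots (with multiplicity): -3, -2, 6.

-3, -2, 6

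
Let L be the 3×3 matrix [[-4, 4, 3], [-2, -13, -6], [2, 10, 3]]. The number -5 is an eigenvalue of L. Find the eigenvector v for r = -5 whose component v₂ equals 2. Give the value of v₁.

-2

L + 5I = [[1, 4, 3], [-2, -8, -6], [2, 10, 8]].
Solving (L + 5I)v = 0 gives the eigenspace spanned by (-2, 2, -2).
With v₂ = 2, v = (-2, 2, -2), so v₁ = -2.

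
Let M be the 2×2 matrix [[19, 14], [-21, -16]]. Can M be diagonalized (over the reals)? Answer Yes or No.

Characteristic polynomial: p(λ) = λ^2 - 3λ - 10 = (λ - 5)(λ + 2).
All 2 eigenvalues are distinct, so M is diagonalizable.

Yes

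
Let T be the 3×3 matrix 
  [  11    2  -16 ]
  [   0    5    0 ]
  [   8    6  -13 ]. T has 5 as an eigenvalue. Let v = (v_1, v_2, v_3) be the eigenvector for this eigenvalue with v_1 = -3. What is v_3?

T − 5I = [[6, 2, -16], [0, 0, 0], [8, 6, -18]].
Solving (T − 5I)v = 0 gives the eigenspace spanned by (-3, 1, -1).
With v_1 = -3, v = (-3, 1, -1), so v_3 = -1.

-1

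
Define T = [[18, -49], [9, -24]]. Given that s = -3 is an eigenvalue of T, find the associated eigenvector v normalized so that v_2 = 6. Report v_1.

14

T + 3I = [[21, -49], [9, -21]].
Solving (T + 3I)v = 0 gives the eigenspace spanned by (14, 6).
With v_2 = 6, v = (14, 6), so v_1 = 14.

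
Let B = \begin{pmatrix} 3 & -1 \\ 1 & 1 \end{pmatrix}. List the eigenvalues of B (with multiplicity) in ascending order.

Characteristic polynomial: p(s) = s^2 - 4s + 4 = (s - 2)^2.
Roots (with multiplicity): 2, 2.

2, 2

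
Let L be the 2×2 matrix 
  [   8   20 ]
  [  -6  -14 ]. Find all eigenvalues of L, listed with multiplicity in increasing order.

Characteristic polynomial: p(μ) = μ^2 + 6μ + 8 = (μ + 2)(μ + 4).
Roots (with multiplicity): -4, -2.

-4, -2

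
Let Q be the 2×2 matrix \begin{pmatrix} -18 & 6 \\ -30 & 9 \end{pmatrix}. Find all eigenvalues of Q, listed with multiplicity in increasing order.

Characteristic polynomial: p(λ) = λ^2 + 9λ + 18 = (λ + 3)(λ + 6).
Roots (with multiplicity): -6, -3.

-6, -3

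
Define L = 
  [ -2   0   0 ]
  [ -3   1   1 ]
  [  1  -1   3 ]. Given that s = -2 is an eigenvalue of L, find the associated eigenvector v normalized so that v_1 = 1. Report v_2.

L + 2I = [[0, 0, 0], [-3, 3, 1], [1, -1, 5]].
Solving (L + 2I)v = 0 gives the eigenspace spanned by (1, 1, 0).
With v_1 = 1, v = (1, 1, 0), so v_2 = 1.

1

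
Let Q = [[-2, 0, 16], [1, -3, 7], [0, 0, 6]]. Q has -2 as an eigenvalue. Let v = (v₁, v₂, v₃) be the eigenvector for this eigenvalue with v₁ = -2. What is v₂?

-2

Q + 2I = [[0, 0, 16], [1, -1, 7], [0, 0, 8]].
Solving (Q + 2I)v = 0 gives the eigenspace spanned by (-2, -2, 0).
With v₁ = -2, v = (-2, -2, 0), so v₂ = -2.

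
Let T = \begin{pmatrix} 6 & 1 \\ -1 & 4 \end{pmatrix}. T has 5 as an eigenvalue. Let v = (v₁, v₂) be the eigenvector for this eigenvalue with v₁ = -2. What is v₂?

2

T − 5I = [[1, 1], [-1, -1]].
Solving (T − 5I)v = 0 gives the eigenspace spanned by (-2, 2).
With v₁ = -2, v = (-2, 2), so v₂ = 2.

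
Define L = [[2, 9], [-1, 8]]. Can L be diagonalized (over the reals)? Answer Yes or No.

No

Characteristic polynomial: p(r) = r^2 - 10r + 25 = (r - 5)^2.
r = 5 has algebraic multiplicity 2; rank(L − 5I) = 1, so geometric multiplicity = 1.
Geometric multiplicity < algebraic multiplicity, so L is not diagonalizable.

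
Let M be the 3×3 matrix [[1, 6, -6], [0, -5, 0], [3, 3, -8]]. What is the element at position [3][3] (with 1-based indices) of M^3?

-242

Characteristic polynomial: λ^3 + 12λ^2 + 45λ + 50 = (λ + 2)(λ + 5)^2, so the eigenvalues are -5, -5, -2.
λ=-5: eigenvector (-1, 0, -1).
λ=-5: eigenvector (-2, 1, -1).
λ=-2: eigenvector (2, 0, 1).
P = [[-1, -2, 2], [0, 1, 0], [-1, -1, 1]], D = diag(-5, -5, -2), P⁻¹ = [[1, 0, -2], [0, 1, 0], [1, 1, -1]].
M³ = P·diag(-125, -125, -8)·P⁻¹ = [[109, 234, -234], [0, -125, 0], [117, 117, -242]].
The requested entry is -242.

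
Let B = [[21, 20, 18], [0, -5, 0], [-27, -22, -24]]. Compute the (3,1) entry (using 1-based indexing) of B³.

-729

Characteristic polynomial: t^3 + 8t^2 - 3t - 90 = (t - 3)(t + 5)(t + 6), so the eigenvalues are -6, -5, 3.
t=3: eigenvector (1, 0, -1).
t=-5: eigenvector (2, 1, -4).
t=-6: eigenvector (-2, 0, 3).
P = [[1, 2, -2], [0, 1, 0], [-1, -4, 3]], D = diag(3, -5, -6), P⁻¹ = [[3, 2, 2], [0, 1, 0], [1, 2, 1]].
B³ = P·diag(27, -125, -216)·P⁻¹ = [[513, 668, 486], [0, -125, 0], [-729, -850, -702]].
The requested entry is -729.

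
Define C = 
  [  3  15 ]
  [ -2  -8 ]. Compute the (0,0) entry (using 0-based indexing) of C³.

87

Characteristic polynomial: r^2 + 5r + 6 = (r + 2)(r + 3), so the eigenvalues are -3, -2.
r=-3: eigenvector (-5, 2).
r=-2: eigenvector (-3, 1).
P = [[-5, -3], [2, 1]], D = diag(-3, -2), P⁻¹ = [[1, 3], [-2, -5]].
C³ = P·diag(-27, -8)·P⁻¹ = [[87, 285], [-38, -122]].
The requested entry is 87.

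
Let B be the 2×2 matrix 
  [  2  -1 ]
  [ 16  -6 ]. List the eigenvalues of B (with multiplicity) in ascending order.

-2, -2

Characteristic polynomial: p(r) = r^2 + 4r + 4 = (r + 2)^2.
Roots (with multiplicity): -2, -2.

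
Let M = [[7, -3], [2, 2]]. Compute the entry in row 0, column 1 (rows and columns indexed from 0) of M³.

-183

Characteristic polynomial: s^2 - 9s + 20 = (s - 5)(s - 4), so the eigenvalues are 4, 5.
s=4: eigenvector (1, 1).
s=5: eigenvector (-3, -2).
P = [[1, -3], [1, -2]], D = diag(4, 5), P⁻¹ = [[-2, 3], [-1, 1]].
M³ = P·diag(64, 125)·P⁻¹ = [[247, -183], [122, -58]].
The requested entry is -183.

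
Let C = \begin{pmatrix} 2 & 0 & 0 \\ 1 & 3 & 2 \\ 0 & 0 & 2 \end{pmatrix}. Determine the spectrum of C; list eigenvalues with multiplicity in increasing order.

Characteristic polynomial: p(s) = s^3 - 7s^2 + 16s - 12 = (s - 3)(s - 2)^2.
Roots (with multiplicity): 2, 2, 3.

2, 2, 3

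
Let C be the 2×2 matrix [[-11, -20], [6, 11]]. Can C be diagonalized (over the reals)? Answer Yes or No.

Yes

Characteristic polynomial: p(μ) = μ^2 - 1 = (μ - 1)(μ + 1).
All 2 eigenvalues are distinct, so C is diagonalizable.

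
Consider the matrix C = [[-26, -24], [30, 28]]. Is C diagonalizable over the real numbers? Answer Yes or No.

Characteristic polynomial: p(s) = s^2 - 2s - 8 = (s - 4)(s + 2).
All 2 eigenvalues are distinct, so C is diagonalizable.

Yes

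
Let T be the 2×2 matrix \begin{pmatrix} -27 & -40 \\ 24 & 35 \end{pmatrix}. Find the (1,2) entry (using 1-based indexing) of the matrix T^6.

Characteristic polynomial: λ^2 - 8λ + 15 = (λ - 5)(λ - 3), so the eigenvalues are 3, 5.
λ=3: eigenvector (4, -3).
λ=5: eigenvector (-5, 4).
P = [[4, -5], [-3, 4]], D = diag(3, 5), P⁻¹ = [[4, 5], [3, 4]].
T⁶ = P·diag(729, 15625)·P⁻¹ = [[-222711, -297920], [178752, 239065]].
The requested entry is -297920.

-297920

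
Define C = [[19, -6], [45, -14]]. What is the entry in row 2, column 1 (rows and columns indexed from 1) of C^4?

Characteristic polynomial: r^2 - 5r + 4 = (r - 4)(r - 1), so the eigenvalues are 1, 4.
r=1: eigenvector (1, 3).
r=4: eigenvector (-2, -5).
P = [[1, -2], [3, -5]], D = diag(1, 4), P⁻¹ = [[-5, 2], [-3, 1]].
C⁴ = P·diag(1, 256)·P⁻¹ = [[1531, -510], [3825, -1274]].
The requested entry is 3825.

3825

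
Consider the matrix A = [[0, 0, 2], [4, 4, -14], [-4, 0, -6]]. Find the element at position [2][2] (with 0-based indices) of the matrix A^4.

496

Characteristic polynomial: t^3 + 2t^2 - 16t - 32 = (t - 4)(t + 2)(t + 4), so the eigenvalues are -4, -2, 4.
t=4: eigenvector (0, 1, 0).
t=-4: eigenvector (-1, 4, 2).
t=-2: eigenvector (-1, 3, 1).
P = [[0, -1, -1], [1, 4, 3], [0, 2, 1]], D = diag(4, -4, -2), P⁻¹ = [[2, 1, -1], [1, 0, 1], [-2, 0, -1]].
A⁴ = P·diag(256, 256, 16)·P⁻¹ = [[-224, 0, -240], [1440, 256, 720], [480, 0, 496]].
The requested entry is 496.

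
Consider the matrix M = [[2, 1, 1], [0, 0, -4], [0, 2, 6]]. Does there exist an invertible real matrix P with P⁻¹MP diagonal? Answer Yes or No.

No

Characteristic polynomial: p(s) = s^3 - 8s^2 + 20s - 16 = (s - 4)(s - 2)^2.
s = 2 has algebraic multiplicity 2; rank(M − 2I) = 2, so geometric multiplicity = 1.
Geometric multiplicity < algebraic multiplicity, so M is not diagonalizable.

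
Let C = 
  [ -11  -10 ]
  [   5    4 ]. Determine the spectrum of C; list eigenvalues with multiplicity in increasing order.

-6, -1

Characteristic polynomial: p(μ) = μ^2 + 7μ + 6 = (μ + 1)(μ + 6).
Roots (with multiplicity): -6, -1.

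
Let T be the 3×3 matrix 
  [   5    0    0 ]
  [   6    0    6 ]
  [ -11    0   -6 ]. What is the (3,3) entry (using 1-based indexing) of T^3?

-216

Characteristic polynomial: s^3 + s^2 - 30s = s(s - 5)(s + 6), so the eigenvalues are -6, 0, 5.
s=5: eigenvector (1, 0, -1).
s=0: eigenvector (0, 1, 0).
s=-6: eigenvector (0, -1, 1).
P = [[1, 0, 0], [0, 1, -1], [-1, 0, 1]], D = diag(5, 0, -6), P⁻¹ = [[1, 0, 0], [1, 1, 1], [1, 0, 1]].
T³ = P·diag(125, 0, -216)·P⁻¹ = [[125, 0, 0], [216, 0, 216], [-341, 0, -216]].
The requested entry is -216.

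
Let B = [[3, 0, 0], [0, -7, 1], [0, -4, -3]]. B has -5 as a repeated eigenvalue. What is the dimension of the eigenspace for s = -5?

1

B + 5I = [[8, 0, 0], [0, -2, 1], [0, -4, 2]].
This matrix has rank 2, so its null space has dimension 3 − 2 = 1.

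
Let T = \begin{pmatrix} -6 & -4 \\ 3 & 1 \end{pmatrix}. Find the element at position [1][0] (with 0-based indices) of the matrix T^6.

-1995

Characteristic polynomial: λ^2 + 5λ + 6 = (λ + 2)(λ + 3), so the eigenvalues are -3, -2.
λ=-3: eigenvector (4, -3).
λ=-2: eigenvector (-1, 1).
P = [[4, -1], [-3, 1]], D = diag(-3, -2), P⁻¹ = [[1, 1], [3, 4]].
T⁶ = P·diag(729, 64)·P⁻¹ = [[2724, 2660], [-1995, -1931]].
The requested entry is -1995.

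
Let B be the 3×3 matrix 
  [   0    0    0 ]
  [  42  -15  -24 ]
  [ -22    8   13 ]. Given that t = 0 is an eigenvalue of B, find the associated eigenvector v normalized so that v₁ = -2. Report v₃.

4

B = [[0, 0, 0], [42, -15, -24], [-22, 8, 13]].
Solving (B)v = 0 gives the eigenspace spanned by (-2, -12, 4).
With v₁ = -2, v = (-2, -12, 4), so v₃ = 4.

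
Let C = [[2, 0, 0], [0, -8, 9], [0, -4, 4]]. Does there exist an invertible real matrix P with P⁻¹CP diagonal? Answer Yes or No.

No

Characteristic polynomial: p(s) = s^3 + 2s^2 - 4s - 8 = (s - 2)(s + 2)^2.
s = -2 has algebraic multiplicity 2; rank(C + 2I) = 2, so geometric multiplicity = 1.
Geometric multiplicity < algebraic multiplicity, so C is not diagonalizable.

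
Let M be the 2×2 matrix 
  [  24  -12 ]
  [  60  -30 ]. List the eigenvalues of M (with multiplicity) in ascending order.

Characteristic polynomial: p(r) = r^2 + 6r = r(r + 6).
Roots (with multiplicity): -6, 0.

-6, 0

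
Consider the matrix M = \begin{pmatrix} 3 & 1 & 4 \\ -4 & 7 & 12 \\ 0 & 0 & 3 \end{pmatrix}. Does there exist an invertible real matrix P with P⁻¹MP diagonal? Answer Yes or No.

No

Characteristic polynomial: p(s) = s^3 - 13s^2 + 55s - 75 = (s - 5)^2(s - 3).
s = 5 has algebraic multiplicity 2; rank(M − 5I) = 2, so geometric multiplicity = 1.
Geometric multiplicity < algebraic multiplicity, so M is not diagonalizable.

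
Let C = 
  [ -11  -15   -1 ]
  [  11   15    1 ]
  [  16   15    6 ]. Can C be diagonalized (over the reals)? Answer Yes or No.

No

Characteristic polynomial: p(t) = t^3 - 10t^2 + 25t = t(t - 5)^2.
t = 5 has algebraic multiplicity 2; rank(C − 5I) = 2, so geometric multiplicity = 1.
Geometric multiplicity < algebraic multiplicity, so C is not diagonalizable.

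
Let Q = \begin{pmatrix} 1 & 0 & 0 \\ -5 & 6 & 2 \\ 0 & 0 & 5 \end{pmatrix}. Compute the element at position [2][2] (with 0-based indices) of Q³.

Characteristic polynomial: λ^3 - 12λ^2 + 41λ - 30 = (λ - 6)(λ - 5)(λ - 1), so the eigenvalues are 1, 5, 6.
λ=1: eigenvector (1, 1, 0).
λ=5: eigenvector (0, -2, 1).
λ=6: eigenvector (0, 1, 0).
P = [[1, 0, 0], [1, -2, 1], [0, 1, 0]], D = diag(1, 5, 6), P⁻¹ = [[1, 0, 0], [0, 0, 1], [-1, 1, 2]].
Q³ = P·diag(1, 125, 216)·P⁻¹ = [[1, 0, 0], [-215, 216, 182], [0, 0, 125]].
The requested entry is 125.

125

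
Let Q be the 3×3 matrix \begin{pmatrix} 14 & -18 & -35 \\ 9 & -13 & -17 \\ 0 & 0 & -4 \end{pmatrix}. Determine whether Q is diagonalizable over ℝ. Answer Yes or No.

No

Characteristic polynomial: p(r) = r^3 + 3r^2 - 24r - 80 = (r - 5)(r + 4)^2.
r = -4 has algebraic multiplicity 2; rank(Q + 4I) = 2, so geometric multiplicity = 1.
Geometric multiplicity < algebraic multiplicity, so Q is not diagonalizable.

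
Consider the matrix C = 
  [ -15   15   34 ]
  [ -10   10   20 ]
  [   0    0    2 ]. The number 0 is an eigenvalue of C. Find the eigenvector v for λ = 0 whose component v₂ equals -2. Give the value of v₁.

-2

C = [[-15, 15, 34], [-10, 10, 20], [0, 0, 2]].
Solving (C)v = 0 gives the eigenspace spanned by (-2, -2, 0).
With v₂ = -2, v = (-2, -2, 0), so v₁ = -2.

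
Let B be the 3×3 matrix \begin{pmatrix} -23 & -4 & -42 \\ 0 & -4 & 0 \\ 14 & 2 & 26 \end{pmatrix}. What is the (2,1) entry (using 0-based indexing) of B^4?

Characteristic polynomial: t^3 + t^2 - 22t - 40 = (t - 5)(t + 2)(t + 4), so the eigenvalues are -4, -2, 5.
t=5: eigenvector (-3, 0, 2).
t=-4: eigenvector (2, 1, -1).
t=-2: eigenvector (-2, 0, 1).
P = [[-3, 2, -2], [0, 1, 0], [2, -1, 1]], D = diag(5, -4, -2), P⁻¹ = [[1, 0, 2], [0, 1, 0], [-2, 1, -3]].
B⁴ = P·diag(625, 256, 16)·P⁻¹ = [[-1811, 480, -3654], [0, 256, 0], [1218, -240, 2452]].
The requested entry is -240.

-240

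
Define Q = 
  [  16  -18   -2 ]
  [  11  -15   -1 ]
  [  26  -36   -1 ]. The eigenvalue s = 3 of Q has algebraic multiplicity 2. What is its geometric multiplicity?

Q − 3I = [[13, -18, -2], [11, -18, -1], [26, -36, -4]].
This matrix has rank 2, so its null space has dimension 3 − 2 = 1.

1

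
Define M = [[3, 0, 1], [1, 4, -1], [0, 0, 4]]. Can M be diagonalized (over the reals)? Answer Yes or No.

Yes

Characteristic polynomial: p(s) = s^3 - 11s^2 + 40s - 48 = (s - 4)^2(s - 3).
s = 4 has algebraic multiplicity 2; rank(M − 4I) = 1, so geometric multiplicity = 2.
Every eigenvalue has geometric = algebraic multiplicity, so M is diagonalizable.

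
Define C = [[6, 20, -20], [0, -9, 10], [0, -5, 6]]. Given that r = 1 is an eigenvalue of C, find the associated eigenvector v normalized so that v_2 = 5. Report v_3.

C − 1I = [[5, 20, -20], [0, -10, 10], [0, -5, 5]].
Solving (C − 1I)v = 0 gives the eigenspace spanned by (0, 5, 5).
With v_2 = 5, v = (0, 5, 5), so v_3 = 5.

5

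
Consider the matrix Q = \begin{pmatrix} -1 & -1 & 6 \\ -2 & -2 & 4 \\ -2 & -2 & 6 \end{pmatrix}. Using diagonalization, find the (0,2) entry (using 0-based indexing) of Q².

26

Characteristic polynomial: μ^3 - 3μ^2 + 2μ = μ(μ - 2)(μ - 1), so the eigenvalues are 0, 1, 2.
μ=1: eigenvector (7, -2, 2).
μ=2: eigenvector (2, 0, 1).
μ=0: eigenvector (-1, 1, 0).
P = [[7, 2, -1], [-2, 0, 1], [2, 1, 0]], D = diag(1, 2, 0), P⁻¹ = [[1, 1, -2], [-2, -2, 5], [2, 3, -4]].
Q² = P·diag(1, 4, 0)·P⁻¹ = [[-9, -9, 26], [-2, -2, 4], [-6, -6, 16]].
The requested entry is 26.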